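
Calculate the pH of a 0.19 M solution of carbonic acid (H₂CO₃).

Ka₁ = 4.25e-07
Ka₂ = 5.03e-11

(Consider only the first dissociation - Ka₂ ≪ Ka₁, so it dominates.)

First dissociation dominates. From Ka₁ = [H⁺][HA⁻]/[H₂A], x² + Ka₁·x − Ka₁·C = 0 with C = 0.19 M and Ka₁ = 4.25e-07. Solving: [H⁺] = (−Ka₁ + √(Ka₁² + 4·Ka₁·C)) / 2 = 2.8395e-04 M. pH = -log(2.8395e-04) = 3.55.

pH = 3.55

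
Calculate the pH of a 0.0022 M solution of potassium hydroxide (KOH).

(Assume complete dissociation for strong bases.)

[OH⁻] = 0.0022 M for strong base. pOH = -log[OH⁻] = 2.66, pH = 14 - pOH

pH = 11.34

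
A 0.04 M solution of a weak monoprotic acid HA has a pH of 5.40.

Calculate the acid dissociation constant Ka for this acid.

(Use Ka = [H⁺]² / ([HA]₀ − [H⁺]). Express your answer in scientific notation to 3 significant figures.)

[H⁺] = 10^(−pH) = 10^(−5.40) = 3.981e-06 M. For HA ⇌ H⁺ + A⁻, Ka = [H⁺][A⁻]/[HA] = [H⁺]² / ([HA]₀ − [H⁺]) = (3.981e-06)² / (0.04 − 3.981e-06) = 3.96e-10.

K_a = 3.96e-10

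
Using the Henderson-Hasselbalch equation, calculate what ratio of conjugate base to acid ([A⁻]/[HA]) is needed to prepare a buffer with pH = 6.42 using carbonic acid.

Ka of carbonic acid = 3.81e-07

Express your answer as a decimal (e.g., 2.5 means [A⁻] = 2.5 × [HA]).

pKa = -log(3.81e-07) = 6.4191. pH = pKa + log([A⁻]/[HA]), so log([A⁻]/[HA]) = pH − pKa = 6.42 − 6.4191 = 0.0009. [A⁻]/[HA] = 10^(0.0009) = 1.00

[A⁻]/[HA] = 1.00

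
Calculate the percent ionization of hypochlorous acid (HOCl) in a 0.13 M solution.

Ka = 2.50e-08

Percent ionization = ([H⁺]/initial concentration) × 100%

Using Ka equilibrium: x² + Ka×x - Ka×C = 0. Solving: [H⁺] = 5.6996e-05. Percent = (5.6996e-05/0.13) × 100

Percent ionization = 0.0438%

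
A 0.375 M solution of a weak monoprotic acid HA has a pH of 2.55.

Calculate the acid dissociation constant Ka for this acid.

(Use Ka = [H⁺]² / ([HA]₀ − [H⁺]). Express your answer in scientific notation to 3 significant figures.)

[H⁺] = 10^(−pH) = 10^(−2.55) = 2.818e-03 M. For HA ⇌ H⁺ + A⁻, Ka = [H⁺][A⁻]/[HA] = [H⁺]² / ([HA]₀ − [H⁺]) = (2.818e-03)² / (0.375 − 2.818e-03) = 2.13e-05.

K_a = 2.13e-05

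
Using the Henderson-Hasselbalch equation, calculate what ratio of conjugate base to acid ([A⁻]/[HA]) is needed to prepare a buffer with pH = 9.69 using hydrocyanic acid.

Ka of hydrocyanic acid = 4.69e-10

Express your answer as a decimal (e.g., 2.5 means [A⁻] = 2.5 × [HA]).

pKa = -log(4.69e-10) = 9.3288. pH = pKa + log([A⁻]/[HA]), so log([A⁻]/[HA]) = pH − pKa = 9.69 − 9.3288 = 0.3612. [A⁻]/[HA] = 10^(0.3612) = 2.30

[A⁻]/[HA] = 2.30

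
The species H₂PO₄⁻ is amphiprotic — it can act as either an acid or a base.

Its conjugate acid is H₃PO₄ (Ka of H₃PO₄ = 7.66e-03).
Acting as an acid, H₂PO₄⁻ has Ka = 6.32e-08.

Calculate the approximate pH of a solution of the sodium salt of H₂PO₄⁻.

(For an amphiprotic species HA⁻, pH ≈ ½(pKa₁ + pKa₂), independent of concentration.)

pKa₁ = -log(7.66e-03) = 2.12; pKa₂ = -log(6.32e-08) = 7.20. For an amphiprotic species, pH ≈ ½(pKa₁ + pKa₂) = ½(2.12 + 7.20) = 4.66.

pH = 4.66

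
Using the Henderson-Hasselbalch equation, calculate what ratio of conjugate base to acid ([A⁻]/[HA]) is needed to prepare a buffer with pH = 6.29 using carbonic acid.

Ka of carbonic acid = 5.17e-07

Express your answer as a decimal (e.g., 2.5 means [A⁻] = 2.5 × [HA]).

pKa = -log(5.17e-07) = 6.2865. pH = pKa + log([A⁻]/[HA]), so log([A⁻]/[HA]) = pH − pKa = 6.29 − 6.2865 = 0.0035. [A⁻]/[HA] = 10^(0.0035) = 1.01

[A⁻]/[HA] = 1.01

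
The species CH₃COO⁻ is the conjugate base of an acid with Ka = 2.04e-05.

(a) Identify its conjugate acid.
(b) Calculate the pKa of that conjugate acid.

(a) The conjugate acid is formed by adding one H⁺ to CH₃COO⁻, giving CH₃COOH. (b) pKa = -log(Ka) = -log(2.04e-05) = 4.69.

Conjugate acid: CH₃COOH; pK_a = 4.69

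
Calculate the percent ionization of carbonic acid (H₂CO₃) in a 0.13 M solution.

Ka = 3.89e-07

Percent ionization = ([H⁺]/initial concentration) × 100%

Using Ka equilibrium: x² + Ka×x - Ka×C = 0. Solving: [H⁺] = 2.2468e-04. Percent = (2.2468e-04/0.13) × 100

Percent ionization = 0.173%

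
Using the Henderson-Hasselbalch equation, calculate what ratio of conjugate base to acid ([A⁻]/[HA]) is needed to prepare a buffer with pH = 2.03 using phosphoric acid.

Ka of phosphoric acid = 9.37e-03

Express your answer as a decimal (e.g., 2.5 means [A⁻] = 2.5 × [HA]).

pKa = -log(9.37e-03) = 2.0283. pH = pKa + log([A⁻]/[HA]), so log([A⁻]/[HA]) = pH − pKa = 2.03 − 2.0283 = 0.0017. [A⁻]/[HA] = 10^(0.0017) = 1.00

[A⁻]/[HA] = 1.00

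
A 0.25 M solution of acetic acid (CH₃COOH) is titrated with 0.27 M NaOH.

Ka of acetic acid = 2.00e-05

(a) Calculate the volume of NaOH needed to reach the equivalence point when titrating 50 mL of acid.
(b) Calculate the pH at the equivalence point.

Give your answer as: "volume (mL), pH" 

moles acid = 0.25 × 50/1000 = 0.0125 mol; V_base = moles/0.27 × 1000 = 46.3 mL. At equivalence only the conjugate base is present: [A⁻] = 0.0125/0.096 = 1.2981e-01 M. Kb = Kw/Ka = 5.00e-10; [OH⁻] = √(Kb × [A⁻]) = 8.0563e-06; pOH = 5.09; pH = 14 - pOH = 8.91.

V = 46.3 mL, pH = 8.91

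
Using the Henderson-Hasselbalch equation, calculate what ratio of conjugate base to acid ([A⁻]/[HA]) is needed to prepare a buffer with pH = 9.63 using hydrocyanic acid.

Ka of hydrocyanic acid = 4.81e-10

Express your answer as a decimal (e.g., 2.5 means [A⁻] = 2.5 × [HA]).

pKa = -log(4.81e-10) = 9.3179. pH = pKa + log([A⁻]/[HA]), so log([A⁻]/[HA]) = pH − pKa = 9.63 − 9.3179 = 0.3121. [A⁻]/[HA] = 10^(0.3121) = 2.05

[A⁻]/[HA] = 2.05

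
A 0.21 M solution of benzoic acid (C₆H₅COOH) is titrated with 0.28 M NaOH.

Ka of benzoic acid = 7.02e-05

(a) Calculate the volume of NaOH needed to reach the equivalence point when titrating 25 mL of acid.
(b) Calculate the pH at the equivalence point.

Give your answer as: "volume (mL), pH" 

moles acid = 0.21 × 25/1000 = 0.00525 mol; V_base = moles/0.28 × 1000 = 18.8 mL. At equivalence only the conjugate base is present: [A⁻] = 0.00525/0.044 = 1.2000e-01 M. Kb = Kw/Ka = 1.42e-10; [OH⁻] = √(Kb × [A⁻]) = 4.1345e-06; pOH = 5.38; pH = 14 - pOH = 8.62.

V = 18.8 mL, pH = 8.62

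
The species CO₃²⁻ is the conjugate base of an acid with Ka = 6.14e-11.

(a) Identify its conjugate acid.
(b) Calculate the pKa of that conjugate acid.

(a) The conjugate acid is formed by adding one H⁺ to CO₃²⁻, giving HCO₃⁻. (b) pKa = -log(Ka) = -log(6.14e-11) = 10.21.

Conjugate acid: HCO₃⁻; pK_a = 10.21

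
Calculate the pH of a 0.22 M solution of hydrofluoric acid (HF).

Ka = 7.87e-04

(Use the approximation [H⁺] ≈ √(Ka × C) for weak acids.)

[H⁺] = √(Ka × C) = √(7.87e-04 × 0.22) = 1.3158e-02. pH = -log(1.3158e-02)

pH = 1.88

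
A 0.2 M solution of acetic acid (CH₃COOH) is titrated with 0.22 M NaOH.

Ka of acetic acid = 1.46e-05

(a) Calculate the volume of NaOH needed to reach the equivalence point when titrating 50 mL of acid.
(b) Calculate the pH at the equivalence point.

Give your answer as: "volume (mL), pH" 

moles acid = 0.2 × 50/1000 = 0.01 mol; V_base = moles/0.22 × 1000 = 45.5 mL. At equivalence only the conjugate base is present: [A⁻] = 0.01/0.095 = 1.0476e-01 M. Kb = Kw/Ka = 6.85e-10; [OH⁻] = √(Kb × [A⁻]) = 8.4708e-06; pOH = 5.07; pH = 14 - pOH = 8.93.

V = 45.5 mL, pH = 8.93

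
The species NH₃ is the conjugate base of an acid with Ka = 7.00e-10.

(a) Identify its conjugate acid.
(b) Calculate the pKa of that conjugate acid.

(a) The conjugate acid is formed by adding one H⁺ to NH₃, giving NH₄⁺. (b) pKa = -log(Ka) = -log(7.00e-10) = 9.15.

Conjugate acid: NH₄⁺; pK_a = 9.15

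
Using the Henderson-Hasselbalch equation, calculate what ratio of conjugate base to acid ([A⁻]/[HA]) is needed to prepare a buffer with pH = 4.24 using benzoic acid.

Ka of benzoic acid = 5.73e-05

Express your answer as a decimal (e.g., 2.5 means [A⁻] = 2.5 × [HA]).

pKa = -log(5.73e-05) = 4.2418. pH = pKa + log([A⁻]/[HA]), so log([A⁻]/[HA]) = pH − pKa = 4.24 − 4.2418 = -0.0018. [A⁻]/[HA] = 10^(-0.0018) = 0.996

[A⁻]/[HA] = 0.996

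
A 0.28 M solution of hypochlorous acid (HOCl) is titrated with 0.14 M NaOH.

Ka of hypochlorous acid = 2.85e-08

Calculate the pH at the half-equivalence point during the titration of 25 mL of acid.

At half-equivalence [HA] = [A⁻], so Henderson-Hasselbalch gives pH = pKa = -log(2.85e-08) = 7.55.

pH = pKa = 7.55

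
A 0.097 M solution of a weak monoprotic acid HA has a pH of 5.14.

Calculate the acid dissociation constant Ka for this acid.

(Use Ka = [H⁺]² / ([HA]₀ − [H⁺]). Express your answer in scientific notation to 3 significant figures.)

[H⁺] = 10^(−pH) = 10^(−5.14) = 7.244e-06 M. For HA ⇌ H⁺ + A⁻, Ka = [H⁺][A⁻]/[HA] = [H⁺]² / ([HA]₀ − [H⁺]) = (7.244e-06)² / (0.097 − 7.244e-06) = 5.41e-10.

K_a = 5.41e-10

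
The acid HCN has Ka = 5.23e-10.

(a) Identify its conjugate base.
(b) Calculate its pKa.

(a) The conjugate base is formed by removing one H⁺ from HCN, giving CN⁻. (b) pKa = -log(Ka) = -log(5.23e-10) = 9.28.

Conjugate base: CN⁻; pK_a = 9.28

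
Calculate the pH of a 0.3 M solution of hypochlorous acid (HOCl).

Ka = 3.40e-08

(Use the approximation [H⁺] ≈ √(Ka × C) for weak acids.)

[H⁺] = √(Ka × C) = √(3.40e-08 × 0.3) = 1.0100e-04. pH = -log(1.0100e-04)

pH = 4.00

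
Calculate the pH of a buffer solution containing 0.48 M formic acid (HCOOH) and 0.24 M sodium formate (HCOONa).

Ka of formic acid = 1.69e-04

pKa = -log(1.69e-04) = 3.77. pH = pKa + log([A⁻]/[HA]) = 3.77 + log(0.24/0.48)

pH = 3.47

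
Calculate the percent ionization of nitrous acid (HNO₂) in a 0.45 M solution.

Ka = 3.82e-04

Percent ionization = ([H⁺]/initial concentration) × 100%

Using Ka equilibrium: x² + Ka×x - Ka×C = 0. Solving: [H⁺] = 1.2921e-02. Percent = (1.2921e-02/0.45) × 100

Percent ionization = 2.87%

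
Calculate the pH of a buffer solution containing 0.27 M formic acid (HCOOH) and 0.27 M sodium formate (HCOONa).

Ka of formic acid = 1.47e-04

pKa = -log(1.47e-04) = 3.83. pH = pKa + log([A⁻]/[HA]) = 3.83 + log(0.27/0.27)

pH = 3.83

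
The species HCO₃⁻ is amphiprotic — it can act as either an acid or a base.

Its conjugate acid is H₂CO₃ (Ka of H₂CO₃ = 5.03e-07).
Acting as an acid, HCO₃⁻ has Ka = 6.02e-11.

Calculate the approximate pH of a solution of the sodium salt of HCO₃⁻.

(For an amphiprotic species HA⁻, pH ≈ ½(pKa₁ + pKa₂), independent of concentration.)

pKa₁ = -log(5.03e-07) = 6.30; pKa₂ = -log(6.02e-11) = 10.22. For an amphiprotic species, pH ≈ ½(pKa₁ + pKa₂) = ½(6.30 + 10.22) = 8.26.

pH = 8.26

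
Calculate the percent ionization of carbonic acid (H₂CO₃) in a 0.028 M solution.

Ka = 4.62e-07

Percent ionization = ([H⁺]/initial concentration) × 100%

Using Ka equilibrium: x² + Ka×x - Ka×C = 0. Solving: [H⁺] = 1.1351e-04. Percent = (1.1351e-04/0.028) × 100

Percent ionization = 0.405%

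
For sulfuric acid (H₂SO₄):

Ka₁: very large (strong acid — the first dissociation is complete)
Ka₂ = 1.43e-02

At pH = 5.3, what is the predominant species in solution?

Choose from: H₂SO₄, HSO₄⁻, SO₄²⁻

The first dissociation is complete, so H₂SO₄ itself is never the predominant species in water; pKa₂ = -log(1.43e-02) = 1.84. For a polyprotic acid the predominant species crosses at each pKa: below pKa_n the protonated form dominates, above it the deprotonated form does. At pH = 5.3, the predominant species is SO₄²⁻.

SO₄²⁻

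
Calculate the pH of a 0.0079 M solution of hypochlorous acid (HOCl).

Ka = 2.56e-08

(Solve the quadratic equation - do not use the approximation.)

x² + Ka×x - Ka×C = 0. Using quadratic formula: [H⁺] = 1.4208e-05

pH = 4.85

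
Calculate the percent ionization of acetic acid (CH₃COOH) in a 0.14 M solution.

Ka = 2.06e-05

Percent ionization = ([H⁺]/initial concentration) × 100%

Using Ka equilibrium: x² + Ka×x - Ka×C = 0. Solving: [H⁺] = 1.6880e-03. Percent = (1.6880e-03/0.14) × 100

Percent ionization = 1.21%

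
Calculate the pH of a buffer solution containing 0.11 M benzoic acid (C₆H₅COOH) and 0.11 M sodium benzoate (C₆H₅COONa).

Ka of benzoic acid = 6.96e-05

pKa = -log(6.96e-05) = 4.16. pH = pKa + log([A⁻]/[HA]) = 4.16 + log(0.11/0.11)

pH = 4.16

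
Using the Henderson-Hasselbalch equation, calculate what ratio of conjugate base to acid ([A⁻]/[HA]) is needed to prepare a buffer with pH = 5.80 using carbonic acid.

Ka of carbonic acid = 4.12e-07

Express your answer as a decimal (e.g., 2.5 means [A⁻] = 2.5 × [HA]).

pKa = -log(4.12e-07) = 6.3851. pH = pKa + log([A⁻]/[HA]), so log([A⁻]/[HA]) = pH − pKa = 5.80 − 6.3851 = -0.5851. [A⁻]/[HA] = 10^(-0.5851) = 0.260

[A⁻]/[HA] = 0.260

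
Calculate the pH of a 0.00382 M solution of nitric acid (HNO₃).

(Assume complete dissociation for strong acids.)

[H⁺] = 0.00382 M for strong acid. pH = -log[H⁺] = -log(0.00382)

pH = 2.42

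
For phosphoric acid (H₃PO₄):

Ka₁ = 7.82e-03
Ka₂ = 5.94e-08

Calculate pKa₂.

pKa₂ = -log(Ka₂) = -log(5.94e-08) = 7.23.

pK_{a2} = 7.23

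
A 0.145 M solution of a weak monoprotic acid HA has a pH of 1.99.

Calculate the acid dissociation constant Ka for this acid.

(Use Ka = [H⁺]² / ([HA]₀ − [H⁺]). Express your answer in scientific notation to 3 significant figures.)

[H⁺] = 10^(−pH) = 10^(−1.99) = 1.023e-02 M. For HA ⇌ H⁺ + A⁻, Ka = [H⁺][A⁻]/[HA] = [H⁺]² / ([HA]₀ − [H⁺]) = (1.023e-02)² / (0.145 − 1.023e-02) = 7.77e-04.

K_a = 7.77e-04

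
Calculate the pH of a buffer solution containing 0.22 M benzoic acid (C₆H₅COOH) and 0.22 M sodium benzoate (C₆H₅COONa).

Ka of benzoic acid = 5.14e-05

pKa = -log(5.14e-05) = 4.29. pH = pKa + log([A⁻]/[HA]) = 4.29 + log(0.22/0.22)

pH = 4.29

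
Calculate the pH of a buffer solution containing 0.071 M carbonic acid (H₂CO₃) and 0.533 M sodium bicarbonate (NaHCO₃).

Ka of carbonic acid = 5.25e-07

pKa = -log(5.25e-07) = 6.28. pH = pKa + log([A⁻]/[HA]) = 6.28 + log(0.533/0.071)

pH = 7.16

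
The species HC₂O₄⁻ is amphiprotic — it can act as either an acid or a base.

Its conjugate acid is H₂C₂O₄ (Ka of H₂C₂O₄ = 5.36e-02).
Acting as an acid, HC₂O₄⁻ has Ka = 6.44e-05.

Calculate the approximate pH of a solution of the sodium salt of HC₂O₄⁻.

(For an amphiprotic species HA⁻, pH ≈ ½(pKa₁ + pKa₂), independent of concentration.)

pKa₁ = -log(5.36e-02) = 1.27; pKa₂ = -log(6.44e-05) = 4.19. For an amphiprotic species, pH ≈ ½(pKa₁ + pKa₂) = ½(1.27 + 4.19) = 2.73.

pH = 2.73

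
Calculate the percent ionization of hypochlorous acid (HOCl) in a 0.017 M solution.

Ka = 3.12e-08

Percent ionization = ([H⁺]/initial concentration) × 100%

Using Ka equilibrium: x² + Ka×x - Ka×C = 0. Solving: [H⁺] = 2.3015e-05. Percent = (2.3015e-05/0.017) × 100

Percent ionization = 0.135%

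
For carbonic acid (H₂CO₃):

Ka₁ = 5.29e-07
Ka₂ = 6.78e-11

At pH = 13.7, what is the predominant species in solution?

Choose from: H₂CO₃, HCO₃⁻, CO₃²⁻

pKa₁ = 6.28, pKa₂ = 10.17. For a polyprotic acid the predominant species crosses at each pKa: below pKa_n the protonated form dominates, above it the deprotonated form does. At pH = 13.7, the predominant species is CO₃²⁻.

CO₃²⁻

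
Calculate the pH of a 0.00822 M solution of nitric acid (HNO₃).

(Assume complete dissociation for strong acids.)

[H⁺] = 0.00822 M for strong acid. pH = -log[H⁺] = -log(0.00822)

pH = 2.09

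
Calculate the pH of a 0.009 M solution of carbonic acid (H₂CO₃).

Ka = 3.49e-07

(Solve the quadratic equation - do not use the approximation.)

x² + Ka×x - Ka×C = 0. Using quadratic formula: [H⁺] = 5.5870e-05

pH = 4.25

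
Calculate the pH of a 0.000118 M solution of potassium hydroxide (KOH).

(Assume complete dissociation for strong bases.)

[OH⁻] = 0.000118 M for strong base. pOH = -log[OH⁻] = 3.93, pH = 14 - pOH

pH = 10.07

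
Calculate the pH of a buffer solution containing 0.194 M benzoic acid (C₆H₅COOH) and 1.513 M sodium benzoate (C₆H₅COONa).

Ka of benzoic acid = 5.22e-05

pKa = -log(5.22e-05) = 4.28. pH = pKa + log([A⁻]/[HA]) = 4.28 + log(1.513/0.194)

pH = 5.17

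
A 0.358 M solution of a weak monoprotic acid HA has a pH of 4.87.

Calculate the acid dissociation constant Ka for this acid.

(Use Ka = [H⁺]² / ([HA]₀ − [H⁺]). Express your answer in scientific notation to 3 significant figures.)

[H⁺] = 10^(−pH) = 10^(−4.87) = 1.349e-05 M. For HA ⇌ H⁺ + A⁻, Ka = [H⁺][A⁻]/[HA] = [H⁺]² / ([HA]₀ − [H⁺]) = (1.349e-05)² / (0.358 − 1.349e-05) = 5.08e-10.

K_a = 5.08e-10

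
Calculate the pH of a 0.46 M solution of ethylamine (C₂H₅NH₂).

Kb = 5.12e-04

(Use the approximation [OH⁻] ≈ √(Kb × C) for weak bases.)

[OH⁻] = √(Kb × C) = √(5.12e-04 × 0.46) = 1.5347e-02. pOH = 1.81, pH = 14 - pOH

pH = 12.19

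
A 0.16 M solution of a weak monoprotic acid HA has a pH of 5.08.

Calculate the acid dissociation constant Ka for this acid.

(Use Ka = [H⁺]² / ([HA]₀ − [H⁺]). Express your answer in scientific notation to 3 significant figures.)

[H⁺] = 10^(−pH) = 10^(−5.08) = 8.318e-06 M. For HA ⇌ H⁺ + A⁻, Ka = [H⁺][A⁻]/[HA] = [H⁺]² / ([HA]₀ − [H⁺]) = (8.318e-06)² / (0.16 − 8.318e-06) = 4.32e-10.

K_a = 4.32e-10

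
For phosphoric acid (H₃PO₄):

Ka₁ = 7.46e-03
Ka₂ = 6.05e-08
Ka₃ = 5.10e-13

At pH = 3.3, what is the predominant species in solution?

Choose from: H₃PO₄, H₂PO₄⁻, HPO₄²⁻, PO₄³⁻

pKa₁ = 2.13, pKa₂ = 7.22, pKa₃ = 12.29. For a polyprotic acid the predominant species crosses at each pKa: below pKa_n the protonated form dominates, above it the deprotonated form does. At pH = 3.3, the predominant species is H₂PO₄⁻.

H₂PO₄⁻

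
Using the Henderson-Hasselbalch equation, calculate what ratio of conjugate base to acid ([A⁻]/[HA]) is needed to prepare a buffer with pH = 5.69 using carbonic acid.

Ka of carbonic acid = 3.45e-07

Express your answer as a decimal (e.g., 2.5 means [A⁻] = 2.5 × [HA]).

pKa = -log(3.45e-07) = 6.4622. pH = pKa + log([A⁻]/[HA]), so log([A⁻]/[HA]) = pH − pKa = 5.69 − 6.4622 = -0.7722. [A⁻]/[HA] = 10^(-0.7722) = 0.169

[A⁻]/[HA] = 0.169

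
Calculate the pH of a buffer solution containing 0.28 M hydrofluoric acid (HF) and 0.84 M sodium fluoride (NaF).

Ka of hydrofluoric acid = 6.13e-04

pKa = -log(6.13e-04) = 3.21. pH = pKa + log([A⁻]/[HA]) = 3.21 + log(0.84/0.28)

pH = 3.69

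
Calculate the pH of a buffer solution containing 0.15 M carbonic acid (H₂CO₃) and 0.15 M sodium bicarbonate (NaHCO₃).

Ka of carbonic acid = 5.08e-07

pKa = -log(5.08e-07) = 6.29. pH = pKa + log([A⁻]/[HA]) = 6.29 + log(0.15/0.15)

pH = 6.29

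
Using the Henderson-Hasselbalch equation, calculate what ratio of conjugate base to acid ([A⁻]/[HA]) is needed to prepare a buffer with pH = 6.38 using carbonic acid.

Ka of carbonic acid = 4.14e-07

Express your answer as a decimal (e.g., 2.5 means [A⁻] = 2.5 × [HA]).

pKa = -log(4.14e-07) = 6.3830. pH = pKa + log([A⁻]/[HA]), so log([A⁻]/[HA]) = pH − pKa = 6.38 − 6.3830 = -0.0030. [A⁻]/[HA] = 10^(-0.0030) = 0.993

[A⁻]/[HA] = 0.993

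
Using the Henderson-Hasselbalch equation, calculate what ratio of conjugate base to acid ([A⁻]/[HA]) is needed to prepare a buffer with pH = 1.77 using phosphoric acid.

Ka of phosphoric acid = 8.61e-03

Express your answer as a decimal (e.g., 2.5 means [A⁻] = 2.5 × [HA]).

pKa = -log(8.61e-03) = 2.0650. pH = pKa + log([A⁻]/[HA]), so log([A⁻]/[HA]) = pH − pKa = 1.77 − 2.0650 = -0.2950. [A⁻]/[HA] = 10^(-0.2950) = 0.507

[A⁻]/[HA] = 0.507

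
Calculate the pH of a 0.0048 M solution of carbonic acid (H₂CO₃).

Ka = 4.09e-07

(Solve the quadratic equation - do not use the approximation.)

x² + Ka×x - Ka×C = 0. Using quadratic formula: [H⁺] = 4.4104e-05

pH = 4.36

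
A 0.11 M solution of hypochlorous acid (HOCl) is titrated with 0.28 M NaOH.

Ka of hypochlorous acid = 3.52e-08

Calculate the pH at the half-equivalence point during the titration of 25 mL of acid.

At half-equivalence [HA] = [A⁻], so Henderson-Hasselbalch gives pH = pKa = -log(3.52e-08) = 7.45.

pH = pKa = 7.45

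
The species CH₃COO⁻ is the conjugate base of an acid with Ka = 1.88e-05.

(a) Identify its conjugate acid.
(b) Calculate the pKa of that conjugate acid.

(a) The conjugate acid is formed by adding one H⁺ to CH₃COO⁻, giving CH₃COOH. (b) pKa = -log(Ka) = -log(1.88e-05) = 4.73.

Conjugate acid: CH₃COOH; pK_a = 4.73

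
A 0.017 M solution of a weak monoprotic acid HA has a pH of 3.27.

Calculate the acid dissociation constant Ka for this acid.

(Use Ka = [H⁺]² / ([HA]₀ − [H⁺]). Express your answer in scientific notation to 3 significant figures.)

[H⁺] = 10^(−pH) = 10^(−3.27) = 5.370e-04 M. For HA ⇌ H⁺ + A⁻, Ka = [H⁺][A⁻]/[HA] = [H⁺]² / ([HA]₀ − [H⁺]) = (5.370e-04)² / (0.017 − 5.370e-04) = 1.75e-05.

K_a = 1.75e-05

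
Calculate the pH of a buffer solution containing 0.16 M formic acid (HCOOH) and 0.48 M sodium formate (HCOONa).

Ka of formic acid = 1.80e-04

pKa = -log(1.80e-04) = 3.74. pH = pKa + log([A⁻]/[HA]) = 3.74 + log(0.48/0.16)

pH = 4.22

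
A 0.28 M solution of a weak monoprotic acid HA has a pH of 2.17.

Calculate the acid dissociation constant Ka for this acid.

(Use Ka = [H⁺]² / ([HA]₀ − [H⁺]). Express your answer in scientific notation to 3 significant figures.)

[H⁺] = 10^(−pH) = 10^(−2.17) = 6.761e-03 M. For HA ⇌ H⁺ + A⁻, Ka = [H⁺][A⁻]/[HA] = [H⁺]² / ([HA]₀ − [H⁺]) = (6.761e-03)² / (0.28 − 6.761e-03) = 1.67e-04.

K_a = 1.67e-04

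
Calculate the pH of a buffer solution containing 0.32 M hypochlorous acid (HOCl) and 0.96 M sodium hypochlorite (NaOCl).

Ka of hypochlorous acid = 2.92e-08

pKa = -log(2.92e-08) = 7.53. pH = pKa + log([A⁻]/[HA]) = 7.53 + log(0.96/0.32)

pH = 8.01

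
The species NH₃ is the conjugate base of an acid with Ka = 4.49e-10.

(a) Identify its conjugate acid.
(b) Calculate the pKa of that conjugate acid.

(a) The conjugate acid is formed by adding one H⁺ to NH₃, giving NH₄⁺. (b) pKa = -log(Ka) = -log(4.49e-10) = 9.35.

Conjugate acid: NH₄⁺; pK_a = 9.35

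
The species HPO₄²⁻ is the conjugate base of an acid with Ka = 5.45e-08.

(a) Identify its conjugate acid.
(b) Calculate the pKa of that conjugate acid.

(a) The conjugate acid is formed by adding one H⁺ to HPO₄²⁻, giving H₂PO₄⁻. (b) pKa = -log(Ka) = -log(5.45e-08) = 7.26.

Conjugate acid: H₂PO₄⁻; pK_a = 7.26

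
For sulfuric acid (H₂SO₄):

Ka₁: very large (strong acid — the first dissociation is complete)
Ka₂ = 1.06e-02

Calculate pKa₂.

pKa₂ = -log(Ka₂) = -log(1.06e-02) = 1.97.

pK_{a2} = 1.97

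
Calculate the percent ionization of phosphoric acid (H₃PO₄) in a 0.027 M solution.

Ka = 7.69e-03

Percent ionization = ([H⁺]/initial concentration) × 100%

Using Ka equilibrium: x² + Ka×x - Ka×C = 0. Solving: [H⁺] = 1.1069e-02. Percent = (1.1069e-02/0.027) × 100

Percent ionization = 41%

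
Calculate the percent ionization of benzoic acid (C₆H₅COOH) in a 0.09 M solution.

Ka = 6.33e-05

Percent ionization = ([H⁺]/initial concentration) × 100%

Using Ka equilibrium: x² + Ka×x - Ka×C = 0. Solving: [H⁺] = 2.3554e-03. Percent = (2.3554e-03/0.09) × 100

Percent ionization = 2.62%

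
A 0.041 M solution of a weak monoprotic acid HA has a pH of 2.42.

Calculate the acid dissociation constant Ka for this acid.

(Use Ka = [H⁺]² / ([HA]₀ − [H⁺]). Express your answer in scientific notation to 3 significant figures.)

[H⁺] = 10^(−pH) = 10^(−2.42) = 3.802e-03 M. For HA ⇌ H⁺ + A⁻, Ka = [H⁺][A⁻]/[HA] = [H⁺]² / ([HA]₀ − [H⁺]) = (3.802e-03)² / (0.041 − 3.802e-03) = 3.89e-04.

K_a = 3.89e-04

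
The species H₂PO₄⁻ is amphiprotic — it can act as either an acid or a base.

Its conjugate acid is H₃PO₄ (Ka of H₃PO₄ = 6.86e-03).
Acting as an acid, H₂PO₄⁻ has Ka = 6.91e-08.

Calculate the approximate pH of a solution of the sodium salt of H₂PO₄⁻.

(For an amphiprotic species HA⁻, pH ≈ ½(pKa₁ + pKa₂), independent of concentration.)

pKa₁ = -log(6.86e-03) = 2.16; pKa₂ = -log(6.91e-08) = 7.16. For an amphiprotic species, pH ≈ ½(pKa₁ + pKa₂) = ½(2.16 + 7.16) = 4.66.

pH = 4.66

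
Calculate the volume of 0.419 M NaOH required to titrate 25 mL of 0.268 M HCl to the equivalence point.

At equivalence: moles acid = moles base. moles HCl = 0.268 × 25/1000 = 0.0067 mol. V_base = moles / 0.419 × 1000 = 16.0 mL.

V_{base} = 16.0 mL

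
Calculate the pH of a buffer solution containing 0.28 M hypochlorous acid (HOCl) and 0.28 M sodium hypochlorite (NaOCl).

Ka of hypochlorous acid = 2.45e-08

pKa = -log(2.45e-08) = 7.61. pH = pKa + log([A⁻]/[HA]) = 7.61 + log(0.28/0.28)

pH = 7.61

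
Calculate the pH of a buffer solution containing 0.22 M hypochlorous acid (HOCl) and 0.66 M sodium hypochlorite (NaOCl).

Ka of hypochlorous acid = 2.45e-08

pKa = -log(2.45e-08) = 7.61. pH = pKa + log([A⁻]/[HA]) = 7.61 + log(0.66/0.22)

pH = 8.09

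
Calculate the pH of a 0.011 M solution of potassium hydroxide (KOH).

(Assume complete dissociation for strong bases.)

[OH⁻] = 0.011 M for strong base. pOH = -log[OH⁻] = 1.96, pH = 14 - pOH

pH = 12.04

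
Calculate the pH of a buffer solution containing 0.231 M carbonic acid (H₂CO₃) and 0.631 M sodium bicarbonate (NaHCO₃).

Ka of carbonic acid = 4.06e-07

pKa = -log(4.06e-07) = 6.39. pH = pKa + log([A⁻]/[HA]) = 6.39 + log(0.631/0.231)

pH = 6.83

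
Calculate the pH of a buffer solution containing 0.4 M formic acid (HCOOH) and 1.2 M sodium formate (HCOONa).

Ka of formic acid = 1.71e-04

pKa = -log(1.71e-04) = 3.77. pH = pKa + log([A⁻]/[HA]) = 3.77 + log(1.2/0.4)

pH = 4.24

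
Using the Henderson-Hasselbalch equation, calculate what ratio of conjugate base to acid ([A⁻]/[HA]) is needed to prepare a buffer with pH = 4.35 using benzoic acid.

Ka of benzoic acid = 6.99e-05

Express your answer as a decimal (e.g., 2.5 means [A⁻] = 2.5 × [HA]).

pKa = -log(6.99e-05) = 4.1555. pH = pKa + log([A⁻]/[HA]), so log([A⁻]/[HA]) = pH − pKa = 4.35 − 4.1555 = 0.1945. [A⁻]/[HA] = 10^(0.1945) = 1.56

[A⁻]/[HA] = 1.56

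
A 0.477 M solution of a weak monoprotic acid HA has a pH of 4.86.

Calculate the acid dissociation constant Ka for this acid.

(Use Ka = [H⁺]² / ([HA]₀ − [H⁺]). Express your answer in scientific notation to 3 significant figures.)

[H⁺] = 10^(−pH) = 10^(−4.86) = 1.380e-05 M. For HA ⇌ H⁺ + A⁻, Ka = [H⁺][A⁻]/[HA] = [H⁺]² / ([HA]₀ − [H⁺]) = (1.380e-05)² / (0.477 − 1.380e-05) = 3.99e-10.

K_a = 3.99e-10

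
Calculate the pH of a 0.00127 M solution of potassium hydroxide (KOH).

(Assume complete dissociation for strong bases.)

[OH⁻] = 0.00127 M for strong base. pOH = -log[OH⁻] = 2.90, pH = 14 - pOH

pH = 11.10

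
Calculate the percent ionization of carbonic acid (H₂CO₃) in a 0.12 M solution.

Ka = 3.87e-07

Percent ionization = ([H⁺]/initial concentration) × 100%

Using Ka equilibrium: x² + Ka×x - Ka×C = 0. Solving: [H⁺] = 2.1531e-04. Percent = (2.1531e-04/0.12) × 100

Percent ionization = 0.179%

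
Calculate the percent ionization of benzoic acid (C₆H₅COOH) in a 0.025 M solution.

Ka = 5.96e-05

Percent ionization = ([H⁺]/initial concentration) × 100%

Using Ka equilibrium: x² + Ka×x - Ka×C = 0. Solving: [H⁺] = 1.1912e-03. Percent = (1.1912e-03/0.025) × 100

Percent ionization = 4.76%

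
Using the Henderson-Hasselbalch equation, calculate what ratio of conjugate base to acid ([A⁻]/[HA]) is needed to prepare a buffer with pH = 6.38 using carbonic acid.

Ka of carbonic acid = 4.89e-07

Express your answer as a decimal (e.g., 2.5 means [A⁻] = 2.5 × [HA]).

pKa = -log(4.89e-07) = 6.3107. pH = pKa + log([A⁻]/[HA]), so log([A⁻]/[HA]) = pH − pKa = 6.38 − 6.3107 = 0.0693. [A⁻]/[HA] = 10^(0.0693) = 1.17

[A⁻]/[HA] = 1.17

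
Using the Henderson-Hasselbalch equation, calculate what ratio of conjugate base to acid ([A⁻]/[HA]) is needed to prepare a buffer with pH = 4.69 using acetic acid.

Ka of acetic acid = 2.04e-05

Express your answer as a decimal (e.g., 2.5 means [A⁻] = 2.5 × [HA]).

pKa = -log(2.04e-05) = 4.6904. pH = pKa + log([A⁻]/[HA]), so log([A⁻]/[HA]) = pH − pKa = 4.69 − 4.6904 = -0.0004. [A⁻]/[HA] = 10^(-0.0004) = 0.999

[A⁻]/[HA] = 0.999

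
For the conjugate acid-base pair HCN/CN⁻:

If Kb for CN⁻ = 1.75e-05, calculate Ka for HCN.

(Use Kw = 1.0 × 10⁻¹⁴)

For a conjugate pair Ka × Kb = Kw, so Ka = Kw/Kb = 1.0 × 10⁻¹⁴ / 1.75e-05 = 5.71e-10.

K_a = 5.71e-10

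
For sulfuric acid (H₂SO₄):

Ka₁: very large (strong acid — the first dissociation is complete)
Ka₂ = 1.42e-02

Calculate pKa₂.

pKa₂ = -log(Ka₂) = -log(1.42e-02) = 1.85.

pK_{a2} = 1.85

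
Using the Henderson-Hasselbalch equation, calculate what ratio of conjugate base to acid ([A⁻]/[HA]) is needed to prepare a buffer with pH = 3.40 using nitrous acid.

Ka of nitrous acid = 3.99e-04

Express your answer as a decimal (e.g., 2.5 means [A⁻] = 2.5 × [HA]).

pKa = -log(3.99e-04) = 3.3990. pH = pKa + log([A⁻]/[HA]), so log([A⁻]/[HA]) = pH − pKa = 3.40 − 3.3990 = 0.0010. [A⁻]/[HA] = 10^(0.0010) = 1.00

[A⁻]/[HA] = 1.00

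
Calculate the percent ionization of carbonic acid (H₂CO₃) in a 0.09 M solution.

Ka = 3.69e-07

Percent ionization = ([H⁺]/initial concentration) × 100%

Using Ka equilibrium: x² + Ka×x - Ka×C = 0. Solving: [H⁺] = 1.8205e-04. Percent = (1.8205e-04/0.09) × 100

Percent ionization = 0.202%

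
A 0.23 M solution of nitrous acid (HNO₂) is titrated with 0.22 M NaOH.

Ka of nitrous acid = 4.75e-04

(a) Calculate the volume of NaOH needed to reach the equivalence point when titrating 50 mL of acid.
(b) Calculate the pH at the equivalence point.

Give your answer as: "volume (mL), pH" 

moles acid = 0.23 × 50/1000 = 0.0115 mol; V_base = moles/0.22 × 1000 = 52.3 mL. At equivalence only the conjugate base is present: [A⁻] = 0.0115/0.102 = 1.1244e-01 M. Kb = Kw/Ka = 2.11e-11; [OH⁻] = √(Kb × [A⁻]) = 1.5386e-06; pOH = 5.81; pH = 14 - pOH = 8.19.

V = 52.3 mL, pH = 8.19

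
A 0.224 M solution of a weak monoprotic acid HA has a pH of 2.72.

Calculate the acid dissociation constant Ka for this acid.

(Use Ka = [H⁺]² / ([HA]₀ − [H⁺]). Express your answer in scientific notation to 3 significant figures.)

[H⁺] = 10^(−pH) = 10^(−2.72) = 1.905e-03 M. For HA ⇌ H⁺ + A⁻, Ka = [H⁺][A⁻]/[HA] = [H⁺]² / ([HA]₀ − [H⁺]) = (1.905e-03)² / (0.224 − 1.905e-03) = 1.63e-05.

K_a = 1.63e-05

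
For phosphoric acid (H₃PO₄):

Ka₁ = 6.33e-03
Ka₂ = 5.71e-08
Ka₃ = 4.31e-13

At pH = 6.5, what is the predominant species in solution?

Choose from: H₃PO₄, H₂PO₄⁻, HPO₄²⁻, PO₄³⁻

pKa₁ = 2.20, pKa₂ = 7.24, pKa₃ = 12.37. For a polyprotic acid the predominant species crosses at each pKa: below pKa_n the protonated form dominates, above it the deprotonated form does. At pH = 6.5, the predominant species is H₂PO₄⁻.

H₂PO₄⁻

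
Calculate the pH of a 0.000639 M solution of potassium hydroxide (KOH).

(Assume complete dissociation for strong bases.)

[OH⁻] = 0.000639 M for strong base. pOH = -log[OH⁻] = 3.19, pH = 14 - pOH

pH = 10.81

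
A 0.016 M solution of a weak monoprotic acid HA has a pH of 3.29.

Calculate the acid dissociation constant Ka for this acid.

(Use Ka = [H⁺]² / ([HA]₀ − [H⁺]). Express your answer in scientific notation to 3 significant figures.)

[H⁺] = 10^(−pH) = 10^(−3.29) = 5.129e-04 M. For HA ⇌ H⁺ + A⁻, Ka = [H⁺][A⁻]/[HA] = [H⁺]² / ([HA]₀ − [H⁺]) = (5.129e-04)² / (0.016 − 5.129e-04) = 1.70e-05.

K_a = 1.70e-05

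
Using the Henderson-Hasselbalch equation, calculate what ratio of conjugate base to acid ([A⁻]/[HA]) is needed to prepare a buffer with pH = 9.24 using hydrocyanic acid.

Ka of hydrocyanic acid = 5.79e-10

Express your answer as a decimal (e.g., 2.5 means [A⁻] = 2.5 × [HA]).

pKa = -log(5.79e-10) = 9.2373. pH = pKa + log([A⁻]/[HA]), so log([A⁻]/[HA]) = pH − pKa = 9.24 − 9.2373 = 0.0027. [A⁻]/[HA] = 10^(0.0027) = 1.01

[A⁻]/[HA] = 1.01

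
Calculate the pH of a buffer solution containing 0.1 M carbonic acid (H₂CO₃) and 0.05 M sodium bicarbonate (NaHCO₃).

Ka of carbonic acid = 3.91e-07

pKa = -log(3.91e-07) = 6.41. pH = pKa + log([A⁻]/[HA]) = 6.41 + log(0.05/0.1)

pH = 6.11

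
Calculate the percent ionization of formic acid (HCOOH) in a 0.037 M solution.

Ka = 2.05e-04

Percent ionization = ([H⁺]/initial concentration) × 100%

Using Ka equilibrium: x² + Ka×x - Ka×C = 0. Solving: [H⁺] = 2.6535e-03. Percent = (2.6535e-03/0.037) × 100

Percent ionization = 7.17%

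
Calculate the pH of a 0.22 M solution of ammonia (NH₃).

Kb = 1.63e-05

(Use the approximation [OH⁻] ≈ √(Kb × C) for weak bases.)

[OH⁻] = √(Kb × C) = √(1.63e-05 × 0.22) = 1.8937e-03. pOH = 2.72, pH = 14 - pOH

pH = 11.28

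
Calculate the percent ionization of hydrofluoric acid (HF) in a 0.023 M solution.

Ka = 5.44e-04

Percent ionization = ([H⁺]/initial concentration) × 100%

Using Ka equilibrium: x² + Ka×x - Ka×C = 0. Solving: [H⁺] = 3.2757e-03. Percent = (3.2757e-03/0.023) × 100

Percent ionization = 14.2%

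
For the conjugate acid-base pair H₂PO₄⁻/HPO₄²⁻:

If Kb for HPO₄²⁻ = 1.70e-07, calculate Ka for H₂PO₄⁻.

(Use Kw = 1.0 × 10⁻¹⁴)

For a conjugate pair Ka × Kb = Kw, so Ka = Kw/Kb = 1.0 × 10⁻¹⁴ / 1.70e-07 = 5.88e-08.

K_a = 5.88e-08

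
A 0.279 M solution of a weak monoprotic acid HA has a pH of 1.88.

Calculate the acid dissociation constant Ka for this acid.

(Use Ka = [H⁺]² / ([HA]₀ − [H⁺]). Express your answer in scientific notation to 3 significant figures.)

[H⁺] = 10^(−pH) = 10^(−1.88) = 1.318e-02 M. For HA ⇌ H⁺ + A⁻, Ka = [H⁺][A⁻]/[HA] = [H⁺]² / ([HA]₀ − [H⁺]) = (1.318e-02)² / (0.279 − 1.318e-02) = 6.54e-04.

K_a = 6.54e-04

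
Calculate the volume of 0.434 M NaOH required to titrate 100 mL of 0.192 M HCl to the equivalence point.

At equivalence: moles acid = moles base. moles HCl = 0.192 × 100/1000 = 0.0192 mol. V_base = moles / 0.434 × 1000 = 44.2 mL.

V_{base} = 44.2 mL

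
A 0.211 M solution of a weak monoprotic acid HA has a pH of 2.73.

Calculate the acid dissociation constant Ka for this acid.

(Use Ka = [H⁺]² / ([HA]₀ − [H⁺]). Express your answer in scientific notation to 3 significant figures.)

[H⁺] = 10^(−pH) = 10^(−2.73) = 1.862e-03 M. For HA ⇌ H⁺ + A⁻, Ka = [H⁺][A⁻]/[HA] = [H⁺]² / ([HA]₀ − [H⁺]) = (1.862e-03)² / (0.211 − 1.862e-03) = 1.66e-05.

K_a = 1.66e-05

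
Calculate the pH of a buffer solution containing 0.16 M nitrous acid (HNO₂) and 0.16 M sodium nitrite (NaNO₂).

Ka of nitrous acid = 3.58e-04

pKa = -log(3.58e-04) = 3.45. pH = pKa + log([A⁻]/[HA]) = 3.45 + log(0.16/0.16)

pH = 3.45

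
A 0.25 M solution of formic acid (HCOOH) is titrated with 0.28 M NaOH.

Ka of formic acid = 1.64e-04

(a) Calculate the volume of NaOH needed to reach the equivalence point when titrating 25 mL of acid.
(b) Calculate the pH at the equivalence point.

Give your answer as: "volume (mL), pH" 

moles acid = 0.25 × 25/1000 = 0.00625 mol; V_base = moles/0.28 × 1000 = 22.3 mL. At equivalence only the conjugate base is present: [A⁻] = 0.00625/0.047 = 1.3208e-01 M. Kb = Kw/Ka = 6.10e-11; [OH⁻] = √(Kb × [A⁻]) = 2.8378e-06; pOH = 5.55; pH = 14 - pOH = 8.45.

V = 22.3 mL, pH = 8.45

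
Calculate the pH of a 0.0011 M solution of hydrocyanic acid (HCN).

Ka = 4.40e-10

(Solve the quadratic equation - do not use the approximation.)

x² + Ka×x - Ka×C = 0. Using quadratic formula: [H⁺] = 6.9548e-07

pH = 6.16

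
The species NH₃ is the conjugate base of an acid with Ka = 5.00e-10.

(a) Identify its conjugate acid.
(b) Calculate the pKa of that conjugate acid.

(a) The conjugate acid is formed by adding one H⁺ to NH₃, giving NH₄⁺. (b) pKa = -log(Ka) = -log(5.00e-10) = 9.30.

Conjugate acid: NH₄⁺; pK_a = 9.30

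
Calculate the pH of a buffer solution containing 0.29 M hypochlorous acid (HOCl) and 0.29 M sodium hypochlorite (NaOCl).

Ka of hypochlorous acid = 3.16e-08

pKa = -log(3.16e-08) = 7.50. pH = pKa + log([A⁻]/[HA]) = 7.50 + log(0.29/0.29)

pH = 7.50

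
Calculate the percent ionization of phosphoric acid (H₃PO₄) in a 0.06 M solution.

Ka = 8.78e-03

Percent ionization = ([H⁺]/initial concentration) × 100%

Using Ka equilibrium: x² + Ka×x - Ka×C = 0. Solving: [H⁺] = 1.8978e-02. Percent = (1.8978e-02/0.06) × 100

Percent ionization = 31.6%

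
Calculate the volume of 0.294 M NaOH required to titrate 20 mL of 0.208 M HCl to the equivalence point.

At equivalence: moles acid = moles base. moles HCl = 0.208 × 20/1000 = 0.00416 mol. V_base = moles / 0.294 × 1000 = 14.1 mL.

V_{base} = 14.1 mL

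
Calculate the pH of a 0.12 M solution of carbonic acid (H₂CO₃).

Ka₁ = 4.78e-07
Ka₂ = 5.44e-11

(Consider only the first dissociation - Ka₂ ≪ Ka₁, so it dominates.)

First dissociation dominates. From Ka₁ = [H⁺][HA⁻]/[H₂A], x² + Ka₁·x − Ka₁·C = 0 with C = 0.12 M and Ka₁ = 4.78e-07. Solving: [H⁺] = (−Ka₁ + √(Ka₁² + 4·Ka₁·C)) / 2 = 2.3926e-04 M. pH = -log(2.3926e-04) = 3.62.

pH = 3.62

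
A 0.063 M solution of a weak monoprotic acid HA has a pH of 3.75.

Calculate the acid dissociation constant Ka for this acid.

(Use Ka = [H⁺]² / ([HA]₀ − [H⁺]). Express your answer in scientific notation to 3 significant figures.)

[H⁺] = 10^(−pH) = 10^(−3.75) = 1.778e-04 M. For HA ⇌ H⁺ + A⁻, Ka = [H⁺][A⁻]/[HA] = [H⁺]² / ([HA]₀ − [H⁺]) = (1.778e-04)² / (0.063 − 1.778e-04) = 5.03e-07.

K_a = 5.03e-07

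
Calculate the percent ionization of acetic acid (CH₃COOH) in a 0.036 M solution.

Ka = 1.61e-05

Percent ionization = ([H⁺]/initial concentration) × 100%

Using Ka equilibrium: x² + Ka×x - Ka×C = 0. Solving: [H⁺] = 7.5331e-04. Percent = (7.5331e-04/0.036) × 100

Percent ionization = 2.09%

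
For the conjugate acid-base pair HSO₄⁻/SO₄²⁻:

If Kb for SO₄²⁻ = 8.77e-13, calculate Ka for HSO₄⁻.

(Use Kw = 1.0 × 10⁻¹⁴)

For a conjugate pair Ka × Kb = Kw, so Ka = Kw/Kb = 1.0 × 10⁻¹⁴ / 8.77e-13 = 1.14e-02.

K_a = 1.14e-02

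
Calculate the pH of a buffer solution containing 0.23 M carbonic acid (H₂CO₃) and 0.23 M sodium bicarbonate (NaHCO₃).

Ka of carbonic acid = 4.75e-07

pKa = -log(4.75e-07) = 6.32. pH = pKa + log([A⁻]/[HA]) = 6.32 + log(0.23/0.23)

pH = 6.32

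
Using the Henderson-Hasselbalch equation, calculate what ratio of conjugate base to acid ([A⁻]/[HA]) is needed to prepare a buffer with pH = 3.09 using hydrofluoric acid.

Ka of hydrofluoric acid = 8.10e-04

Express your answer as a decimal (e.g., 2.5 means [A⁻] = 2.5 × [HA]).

pKa = -log(8.10e-04) = 3.0915. pH = pKa + log([A⁻]/[HA]), so log([A⁻]/[HA]) = pH − pKa = 3.09 − 3.0915 = -0.0015. [A⁻]/[HA] = 10^(-0.0015) = 0.997

[A⁻]/[HA] = 0.997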